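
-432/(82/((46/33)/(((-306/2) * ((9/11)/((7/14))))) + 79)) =-2610608/6273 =-416.17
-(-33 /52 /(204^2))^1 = 11 /721344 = 0.00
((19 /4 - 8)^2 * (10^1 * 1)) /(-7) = -845 /56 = -15.09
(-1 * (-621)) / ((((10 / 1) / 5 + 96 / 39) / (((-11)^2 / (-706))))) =-976833 / 40948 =-23.86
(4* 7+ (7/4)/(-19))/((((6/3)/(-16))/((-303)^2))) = -389453778/19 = -20497567.26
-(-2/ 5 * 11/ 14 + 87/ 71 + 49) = -124029/ 2485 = -49.91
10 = 10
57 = 57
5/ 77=0.06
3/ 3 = 1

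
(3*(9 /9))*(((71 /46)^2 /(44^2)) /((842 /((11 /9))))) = 5041 /940722816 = 0.00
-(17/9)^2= -289/81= -3.57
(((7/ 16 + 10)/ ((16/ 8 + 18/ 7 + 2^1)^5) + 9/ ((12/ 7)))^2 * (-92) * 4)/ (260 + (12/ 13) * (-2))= -3892432977157175659117/ 99035845949355261952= -39.30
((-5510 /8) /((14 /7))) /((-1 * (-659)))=-2755 /5272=-0.52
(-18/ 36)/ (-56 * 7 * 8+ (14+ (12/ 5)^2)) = 25/ 155812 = 0.00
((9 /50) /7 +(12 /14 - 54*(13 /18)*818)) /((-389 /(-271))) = -3025820961 /136150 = -22224.17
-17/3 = -5.67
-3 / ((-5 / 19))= 57 / 5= 11.40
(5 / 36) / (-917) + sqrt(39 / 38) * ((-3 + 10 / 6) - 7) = -25 * sqrt(1482) / 114 - 5 / 33012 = -8.44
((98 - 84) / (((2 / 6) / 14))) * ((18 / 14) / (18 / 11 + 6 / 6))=8316 / 29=286.76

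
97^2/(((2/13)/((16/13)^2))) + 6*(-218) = 1187348/13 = 91334.46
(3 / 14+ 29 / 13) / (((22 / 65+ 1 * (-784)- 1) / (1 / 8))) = -2225 / 5712336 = -0.00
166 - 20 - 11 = 135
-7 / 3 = -2.33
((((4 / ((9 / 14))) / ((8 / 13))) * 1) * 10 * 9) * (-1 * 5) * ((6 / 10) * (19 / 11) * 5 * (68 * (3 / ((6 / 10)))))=-88179000 / 11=-8016272.73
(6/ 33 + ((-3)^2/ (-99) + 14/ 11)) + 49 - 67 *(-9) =7187/ 11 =653.36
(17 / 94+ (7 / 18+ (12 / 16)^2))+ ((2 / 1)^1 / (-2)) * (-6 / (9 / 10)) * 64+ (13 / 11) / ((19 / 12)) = 606182495 / 1414512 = 428.55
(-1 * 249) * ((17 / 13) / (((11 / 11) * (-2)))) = 4233 / 26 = 162.81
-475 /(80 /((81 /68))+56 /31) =-1192725 /173176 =-6.89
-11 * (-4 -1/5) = 231/5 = 46.20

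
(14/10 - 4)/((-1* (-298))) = -13/1490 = -0.01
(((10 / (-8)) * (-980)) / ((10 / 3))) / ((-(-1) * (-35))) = -21 / 2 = -10.50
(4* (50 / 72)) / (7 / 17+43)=425 / 6642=0.06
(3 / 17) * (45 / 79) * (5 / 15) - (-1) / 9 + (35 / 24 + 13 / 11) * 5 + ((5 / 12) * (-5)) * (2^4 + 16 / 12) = -8071637 / 354552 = -22.77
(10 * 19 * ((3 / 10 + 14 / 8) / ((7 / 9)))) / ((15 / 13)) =30381 / 70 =434.01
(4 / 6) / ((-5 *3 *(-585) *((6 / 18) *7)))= 2 / 61425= 0.00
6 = 6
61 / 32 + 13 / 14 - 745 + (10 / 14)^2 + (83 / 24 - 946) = -1684.20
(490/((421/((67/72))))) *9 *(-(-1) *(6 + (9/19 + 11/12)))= 27659275/383952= 72.04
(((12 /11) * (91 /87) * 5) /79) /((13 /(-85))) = -11900 /25201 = -0.47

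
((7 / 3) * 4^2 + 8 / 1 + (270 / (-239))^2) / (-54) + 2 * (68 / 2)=310628890 / 4626801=67.14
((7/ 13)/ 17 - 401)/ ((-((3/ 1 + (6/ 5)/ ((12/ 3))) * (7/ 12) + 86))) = 4.56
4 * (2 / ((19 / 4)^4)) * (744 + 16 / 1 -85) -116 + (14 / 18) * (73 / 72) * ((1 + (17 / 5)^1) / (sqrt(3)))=-13734836 / 130321 + 5621 * sqrt(3) / 4860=-103.39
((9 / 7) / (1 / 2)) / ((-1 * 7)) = -18 / 49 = -0.37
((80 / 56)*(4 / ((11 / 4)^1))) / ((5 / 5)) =160 / 77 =2.08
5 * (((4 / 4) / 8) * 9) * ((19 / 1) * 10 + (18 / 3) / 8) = 34335 / 32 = 1072.97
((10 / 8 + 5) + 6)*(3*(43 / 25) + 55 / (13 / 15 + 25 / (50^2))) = 21874923 / 26300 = 831.75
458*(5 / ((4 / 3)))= 3435 / 2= 1717.50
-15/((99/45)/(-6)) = 450/11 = 40.91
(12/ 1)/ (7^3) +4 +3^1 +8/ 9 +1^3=27548/ 3087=8.92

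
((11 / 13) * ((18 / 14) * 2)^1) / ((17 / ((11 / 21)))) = 726 / 10829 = 0.07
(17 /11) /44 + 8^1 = 3889 /484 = 8.04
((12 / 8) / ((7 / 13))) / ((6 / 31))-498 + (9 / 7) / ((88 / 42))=-74381 / 154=-482.99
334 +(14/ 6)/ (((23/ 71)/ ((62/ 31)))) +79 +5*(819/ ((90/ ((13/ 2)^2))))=1297079/ 552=2349.78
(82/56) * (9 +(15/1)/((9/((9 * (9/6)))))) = 369/8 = 46.12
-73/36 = -2.03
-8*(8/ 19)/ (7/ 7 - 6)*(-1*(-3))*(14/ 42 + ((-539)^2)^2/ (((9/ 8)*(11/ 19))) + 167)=74642458970752/ 285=261903364809.66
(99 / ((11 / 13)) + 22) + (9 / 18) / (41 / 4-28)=9867 / 71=138.97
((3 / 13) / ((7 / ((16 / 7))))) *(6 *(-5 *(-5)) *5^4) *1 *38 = 171000000 / 637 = 268445.84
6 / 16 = 3 / 8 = 0.38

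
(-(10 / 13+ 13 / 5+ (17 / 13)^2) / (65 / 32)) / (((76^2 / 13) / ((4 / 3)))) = -34336 / 4575675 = -0.01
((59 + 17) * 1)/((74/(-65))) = -2470/37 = -66.76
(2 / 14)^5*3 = 3 / 16807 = 0.00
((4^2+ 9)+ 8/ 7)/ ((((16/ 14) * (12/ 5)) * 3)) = 305/ 96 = 3.18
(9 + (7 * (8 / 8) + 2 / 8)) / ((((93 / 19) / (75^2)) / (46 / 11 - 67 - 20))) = -2109534375 / 1364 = -1546579.45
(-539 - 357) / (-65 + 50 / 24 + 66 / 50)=268800 / 18479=14.55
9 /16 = 0.56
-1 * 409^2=-167281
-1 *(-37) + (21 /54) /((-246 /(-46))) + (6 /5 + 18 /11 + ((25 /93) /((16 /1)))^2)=597789772957 /14978684160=39.91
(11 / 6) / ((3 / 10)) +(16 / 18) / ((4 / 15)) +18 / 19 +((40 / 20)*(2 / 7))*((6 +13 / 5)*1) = 91607 / 5985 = 15.31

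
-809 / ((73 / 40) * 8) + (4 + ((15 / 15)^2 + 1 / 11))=-40407 / 803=-50.32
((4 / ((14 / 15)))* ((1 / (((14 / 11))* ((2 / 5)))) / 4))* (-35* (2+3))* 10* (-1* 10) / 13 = 515625 / 182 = 2833.10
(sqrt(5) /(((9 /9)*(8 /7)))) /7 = sqrt(5) /8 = 0.28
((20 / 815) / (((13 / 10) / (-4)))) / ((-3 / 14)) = 2240 / 6357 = 0.35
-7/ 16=-0.44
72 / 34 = 36 / 17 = 2.12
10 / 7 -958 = -6696 / 7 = -956.57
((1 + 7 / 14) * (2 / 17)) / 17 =3 / 289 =0.01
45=45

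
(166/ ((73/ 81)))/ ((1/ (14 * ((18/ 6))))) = 564732/ 73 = 7736.05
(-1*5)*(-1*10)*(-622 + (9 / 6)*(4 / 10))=-31070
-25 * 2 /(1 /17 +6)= -850 /103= -8.25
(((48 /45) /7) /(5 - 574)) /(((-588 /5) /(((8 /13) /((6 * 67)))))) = 16 /4589742339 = 0.00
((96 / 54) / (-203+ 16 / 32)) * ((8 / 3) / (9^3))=-256 / 7971615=-0.00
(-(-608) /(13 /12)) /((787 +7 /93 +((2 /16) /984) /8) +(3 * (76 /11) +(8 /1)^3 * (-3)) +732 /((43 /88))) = 6737251074048 /9241593212059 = 0.73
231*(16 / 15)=1232 / 5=246.40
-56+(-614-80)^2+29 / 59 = 28413249 / 59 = 481580.49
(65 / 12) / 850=13 / 2040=0.01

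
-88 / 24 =-11 / 3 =-3.67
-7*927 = -6489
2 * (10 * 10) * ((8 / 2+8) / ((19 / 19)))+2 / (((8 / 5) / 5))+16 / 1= 9689 / 4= 2422.25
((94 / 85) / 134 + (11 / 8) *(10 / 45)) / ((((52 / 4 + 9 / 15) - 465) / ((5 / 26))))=-24745 / 185092056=-0.00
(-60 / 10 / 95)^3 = -216 / 857375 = -0.00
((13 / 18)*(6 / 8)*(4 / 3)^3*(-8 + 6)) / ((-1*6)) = 104 / 243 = 0.43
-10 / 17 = -0.59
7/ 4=1.75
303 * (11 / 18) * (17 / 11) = 1717 / 6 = 286.17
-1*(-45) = 45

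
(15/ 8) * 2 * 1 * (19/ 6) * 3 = 285/ 8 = 35.62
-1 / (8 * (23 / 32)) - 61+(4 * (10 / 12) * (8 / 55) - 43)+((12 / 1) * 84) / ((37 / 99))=72830228 / 28083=2593.39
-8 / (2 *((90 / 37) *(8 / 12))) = -37 / 15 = -2.47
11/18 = 0.61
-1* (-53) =53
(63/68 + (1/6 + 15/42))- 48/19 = -29195/27132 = -1.08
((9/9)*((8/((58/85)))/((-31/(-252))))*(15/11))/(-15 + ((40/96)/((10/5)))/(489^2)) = -1475127884160/170256055079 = -8.66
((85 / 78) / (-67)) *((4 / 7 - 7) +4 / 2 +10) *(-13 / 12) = 1105 / 11256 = 0.10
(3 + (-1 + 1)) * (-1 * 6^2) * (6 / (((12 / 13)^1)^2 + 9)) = -12168 / 185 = -65.77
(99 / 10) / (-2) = -99 / 20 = -4.95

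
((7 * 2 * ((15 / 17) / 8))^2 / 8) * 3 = 33075 / 36992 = 0.89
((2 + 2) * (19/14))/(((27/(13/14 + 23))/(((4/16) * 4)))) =6365/1323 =4.81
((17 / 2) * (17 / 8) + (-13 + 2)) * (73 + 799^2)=36073781 / 8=4509222.62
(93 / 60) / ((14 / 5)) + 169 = 9495 / 56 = 169.55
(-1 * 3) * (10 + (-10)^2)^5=-48315300000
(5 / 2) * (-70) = -175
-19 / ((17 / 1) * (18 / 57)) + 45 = 4229 / 102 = 41.46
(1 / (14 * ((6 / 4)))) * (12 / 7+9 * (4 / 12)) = 11 / 49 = 0.22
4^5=1024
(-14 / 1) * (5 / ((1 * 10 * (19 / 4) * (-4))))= 7 / 19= 0.37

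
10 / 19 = 0.53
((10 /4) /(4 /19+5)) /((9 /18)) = 95 /99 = 0.96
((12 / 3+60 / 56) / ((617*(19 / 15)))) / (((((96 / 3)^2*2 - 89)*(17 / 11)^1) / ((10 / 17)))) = 19525 / 15486305737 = 0.00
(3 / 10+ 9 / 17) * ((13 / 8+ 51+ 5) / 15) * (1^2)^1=21667 / 6800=3.19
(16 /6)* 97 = 776 /3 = 258.67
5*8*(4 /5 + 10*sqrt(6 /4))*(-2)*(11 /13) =-4400*sqrt(6) /13-704 /13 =-883.21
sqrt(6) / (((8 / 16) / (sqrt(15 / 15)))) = 2*sqrt(6) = 4.90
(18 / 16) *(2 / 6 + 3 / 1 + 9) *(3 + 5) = 111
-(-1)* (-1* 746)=-746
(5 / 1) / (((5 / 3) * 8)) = 3 / 8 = 0.38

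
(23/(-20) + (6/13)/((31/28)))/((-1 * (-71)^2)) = 5909/40630460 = 0.00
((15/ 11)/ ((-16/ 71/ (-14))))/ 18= 2485/ 528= 4.71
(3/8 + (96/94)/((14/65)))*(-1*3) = -40401/2632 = -15.35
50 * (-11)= -550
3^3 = 27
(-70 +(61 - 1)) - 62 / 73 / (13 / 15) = -10420 / 949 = -10.98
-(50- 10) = -40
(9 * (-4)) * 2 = -72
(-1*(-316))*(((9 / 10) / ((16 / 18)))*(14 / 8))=44793 / 80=559.91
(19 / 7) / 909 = 19 / 6363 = 0.00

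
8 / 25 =0.32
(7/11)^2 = 49/121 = 0.40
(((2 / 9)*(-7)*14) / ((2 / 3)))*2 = -196 / 3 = -65.33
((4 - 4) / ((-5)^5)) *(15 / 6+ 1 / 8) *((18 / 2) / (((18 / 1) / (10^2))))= 0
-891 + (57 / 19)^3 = -864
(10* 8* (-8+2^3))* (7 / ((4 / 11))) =0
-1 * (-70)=70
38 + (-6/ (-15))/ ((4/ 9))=38.90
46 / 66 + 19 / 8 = 811 / 264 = 3.07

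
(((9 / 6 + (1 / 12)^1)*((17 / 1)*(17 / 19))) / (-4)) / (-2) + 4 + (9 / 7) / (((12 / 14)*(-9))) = 219 / 32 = 6.84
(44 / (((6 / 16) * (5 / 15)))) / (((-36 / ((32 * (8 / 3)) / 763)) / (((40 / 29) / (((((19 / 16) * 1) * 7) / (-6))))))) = 28835840 / 26486019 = 1.09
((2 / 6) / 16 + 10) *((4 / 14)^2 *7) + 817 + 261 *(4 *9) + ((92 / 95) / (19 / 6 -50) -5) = 22903008967 / 2242380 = 10213.71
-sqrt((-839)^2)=-839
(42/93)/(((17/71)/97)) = 96418/527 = 182.96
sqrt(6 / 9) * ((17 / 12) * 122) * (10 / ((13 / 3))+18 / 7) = 76738 * sqrt(6) / 273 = 688.53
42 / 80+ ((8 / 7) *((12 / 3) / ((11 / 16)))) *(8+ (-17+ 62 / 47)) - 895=-136877481 / 144760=-945.55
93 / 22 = 4.23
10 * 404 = 4040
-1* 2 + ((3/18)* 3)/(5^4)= -2499/1250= -2.00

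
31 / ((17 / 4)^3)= 1984 / 4913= 0.40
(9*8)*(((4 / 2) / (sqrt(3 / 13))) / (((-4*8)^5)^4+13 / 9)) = 432*sqrt(39) / 11408855402054064613470328848397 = 0.00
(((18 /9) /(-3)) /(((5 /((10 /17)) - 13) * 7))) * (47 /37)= 188 /6993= 0.03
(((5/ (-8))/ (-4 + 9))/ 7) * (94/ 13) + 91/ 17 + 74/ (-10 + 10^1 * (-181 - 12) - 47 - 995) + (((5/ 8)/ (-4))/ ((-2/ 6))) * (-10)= 385249/ 753168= 0.51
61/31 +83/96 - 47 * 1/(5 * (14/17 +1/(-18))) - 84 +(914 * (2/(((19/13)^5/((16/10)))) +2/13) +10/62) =1163781562748483/2394882952800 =485.95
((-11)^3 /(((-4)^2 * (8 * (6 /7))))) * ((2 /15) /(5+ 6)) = -847 /5760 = -0.15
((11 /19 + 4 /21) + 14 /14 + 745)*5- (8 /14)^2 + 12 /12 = 10430516 /2793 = 3734.52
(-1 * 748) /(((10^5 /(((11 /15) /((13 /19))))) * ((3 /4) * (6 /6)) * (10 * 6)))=-39083 /219375000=-0.00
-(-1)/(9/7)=7/9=0.78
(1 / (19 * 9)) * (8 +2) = 10 / 171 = 0.06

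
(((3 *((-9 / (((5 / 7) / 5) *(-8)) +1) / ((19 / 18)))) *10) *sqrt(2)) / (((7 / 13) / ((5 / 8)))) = 623025 *sqrt(2) / 2128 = 414.05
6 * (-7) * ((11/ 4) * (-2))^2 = -2541/ 2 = -1270.50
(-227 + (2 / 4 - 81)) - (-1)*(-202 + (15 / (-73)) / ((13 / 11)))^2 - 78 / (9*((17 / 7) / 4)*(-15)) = 40567.72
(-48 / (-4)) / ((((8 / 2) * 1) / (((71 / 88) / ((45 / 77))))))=4.14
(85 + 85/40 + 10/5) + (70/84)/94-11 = 88135/1128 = 78.13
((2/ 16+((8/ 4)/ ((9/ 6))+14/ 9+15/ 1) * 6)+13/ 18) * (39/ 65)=7789/ 120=64.91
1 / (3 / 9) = 3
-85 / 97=-0.88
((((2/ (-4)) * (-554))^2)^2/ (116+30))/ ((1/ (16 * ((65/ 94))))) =1530708254660/ 3431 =446140558.05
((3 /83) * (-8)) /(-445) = 24 /36935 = 0.00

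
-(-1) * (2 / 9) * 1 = 2 / 9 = 0.22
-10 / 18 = -5 / 9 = -0.56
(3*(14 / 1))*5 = 210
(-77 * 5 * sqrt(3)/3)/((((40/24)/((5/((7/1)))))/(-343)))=18865 * sqrt(3)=32675.14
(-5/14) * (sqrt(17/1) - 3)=-0.40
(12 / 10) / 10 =0.12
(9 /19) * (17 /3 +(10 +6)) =195 /19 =10.26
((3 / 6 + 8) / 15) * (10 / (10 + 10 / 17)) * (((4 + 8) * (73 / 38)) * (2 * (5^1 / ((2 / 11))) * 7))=1624469 / 342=4749.91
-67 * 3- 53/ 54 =-10907/ 54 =-201.98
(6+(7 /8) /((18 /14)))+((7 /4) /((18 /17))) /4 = 227 /32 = 7.09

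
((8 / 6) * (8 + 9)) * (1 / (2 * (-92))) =-17 / 138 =-0.12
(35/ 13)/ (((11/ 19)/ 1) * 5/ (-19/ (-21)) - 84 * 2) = -1805/ 110487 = -0.02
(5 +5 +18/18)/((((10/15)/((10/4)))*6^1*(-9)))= -55/72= -0.76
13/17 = 0.76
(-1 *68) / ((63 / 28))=-272 / 9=-30.22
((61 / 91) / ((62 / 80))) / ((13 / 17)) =41480 / 36673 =1.13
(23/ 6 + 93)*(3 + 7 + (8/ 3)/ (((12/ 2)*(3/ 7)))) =86569/ 81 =1068.75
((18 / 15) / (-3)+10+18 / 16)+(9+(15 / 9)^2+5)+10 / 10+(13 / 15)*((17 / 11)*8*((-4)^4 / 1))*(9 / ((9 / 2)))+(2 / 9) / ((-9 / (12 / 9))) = 117924793 / 21384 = 5514.63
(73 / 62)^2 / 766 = 5329 / 2944504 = 0.00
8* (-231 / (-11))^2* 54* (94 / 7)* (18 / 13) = 46049472 / 13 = 3542267.08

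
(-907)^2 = 822649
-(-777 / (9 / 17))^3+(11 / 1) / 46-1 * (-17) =3926484527453 / 1242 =3161420714.54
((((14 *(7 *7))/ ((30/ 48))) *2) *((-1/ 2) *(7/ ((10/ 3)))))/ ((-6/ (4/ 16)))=2401/ 25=96.04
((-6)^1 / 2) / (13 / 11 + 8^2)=-0.05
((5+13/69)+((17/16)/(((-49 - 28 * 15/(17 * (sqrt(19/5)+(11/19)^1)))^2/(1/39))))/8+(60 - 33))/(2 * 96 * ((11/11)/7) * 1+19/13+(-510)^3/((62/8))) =-2108971882740669452975695/1121448628163476803959799750272+93678105076145 * sqrt(95)/12189659001776921782171736416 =-0.00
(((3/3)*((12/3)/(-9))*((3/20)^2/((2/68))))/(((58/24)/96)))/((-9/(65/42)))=7072/3045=2.32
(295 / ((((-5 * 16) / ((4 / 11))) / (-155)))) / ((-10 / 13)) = -23777 / 88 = -270.19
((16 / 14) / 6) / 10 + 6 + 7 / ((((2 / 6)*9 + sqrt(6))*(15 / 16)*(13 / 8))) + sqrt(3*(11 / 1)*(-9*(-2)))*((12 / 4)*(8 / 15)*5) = -896*sqrt(6) / 585 + 14488 / 1365 + 24*sqrt(66) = 201.84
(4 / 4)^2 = 1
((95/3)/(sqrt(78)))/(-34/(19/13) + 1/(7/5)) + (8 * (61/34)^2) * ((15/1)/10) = 11163/289 - 12635 * sqrt(78)/701766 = 38.47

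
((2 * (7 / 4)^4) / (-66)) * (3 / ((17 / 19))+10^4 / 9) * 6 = -409401713 / 215424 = -1900.45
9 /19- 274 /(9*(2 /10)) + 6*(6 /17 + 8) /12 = -147.57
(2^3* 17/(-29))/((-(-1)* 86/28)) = -1904/1247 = -1.53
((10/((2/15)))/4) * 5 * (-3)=-1125/4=-281.25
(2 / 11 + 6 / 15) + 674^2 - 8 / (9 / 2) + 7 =224869493 / 495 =454281.80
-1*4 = -4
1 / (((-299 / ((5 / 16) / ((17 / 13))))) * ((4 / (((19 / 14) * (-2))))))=95 / 175168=0.00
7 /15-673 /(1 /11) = -111038 /15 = -7402.53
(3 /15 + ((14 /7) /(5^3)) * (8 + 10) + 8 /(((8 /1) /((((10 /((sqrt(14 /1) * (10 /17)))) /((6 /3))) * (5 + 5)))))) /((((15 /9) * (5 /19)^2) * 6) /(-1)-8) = -2.67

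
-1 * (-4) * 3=12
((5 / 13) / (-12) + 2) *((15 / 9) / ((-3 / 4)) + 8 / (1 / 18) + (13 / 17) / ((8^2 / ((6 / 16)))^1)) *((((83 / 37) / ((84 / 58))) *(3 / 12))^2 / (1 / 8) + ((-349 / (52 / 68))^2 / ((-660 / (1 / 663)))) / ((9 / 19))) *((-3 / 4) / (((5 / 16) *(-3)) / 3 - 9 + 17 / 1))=-99614762674174595179 / 18797889469099732992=-5.30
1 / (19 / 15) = 15 / 19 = 0.79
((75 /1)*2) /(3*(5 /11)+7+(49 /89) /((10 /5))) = 58740 /3383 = 17.36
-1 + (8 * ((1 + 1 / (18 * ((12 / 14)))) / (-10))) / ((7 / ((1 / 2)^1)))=-401 / 378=-1.06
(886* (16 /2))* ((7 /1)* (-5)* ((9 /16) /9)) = -15505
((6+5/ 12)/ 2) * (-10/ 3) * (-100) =9625/ 9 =1069.44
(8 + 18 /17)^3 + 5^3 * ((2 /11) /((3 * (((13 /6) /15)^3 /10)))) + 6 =3073624158914 /118732471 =25886.97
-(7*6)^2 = -1764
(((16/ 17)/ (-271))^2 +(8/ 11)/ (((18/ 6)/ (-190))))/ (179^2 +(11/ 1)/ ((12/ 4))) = -0.00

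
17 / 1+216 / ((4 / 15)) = 827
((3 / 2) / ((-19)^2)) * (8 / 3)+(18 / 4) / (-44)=-2897 / 31768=-0.09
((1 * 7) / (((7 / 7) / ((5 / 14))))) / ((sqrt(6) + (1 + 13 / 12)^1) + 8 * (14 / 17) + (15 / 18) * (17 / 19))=0.21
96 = 96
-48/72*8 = -16/3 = -5.33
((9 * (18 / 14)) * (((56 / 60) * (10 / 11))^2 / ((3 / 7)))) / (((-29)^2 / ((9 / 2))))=10584 / 101761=0.10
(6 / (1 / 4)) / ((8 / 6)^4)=243 / 32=7.59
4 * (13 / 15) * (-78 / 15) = -1352 / 75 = -18.03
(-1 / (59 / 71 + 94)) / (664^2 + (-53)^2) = -71 / 2987465765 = -0.00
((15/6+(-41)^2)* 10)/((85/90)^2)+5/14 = 76365005/4046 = 18874.20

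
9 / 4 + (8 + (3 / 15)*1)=209 / 20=10.45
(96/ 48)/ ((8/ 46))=23/ 2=11.50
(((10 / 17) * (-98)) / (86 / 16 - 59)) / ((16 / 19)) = 9310 / 7293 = 1.28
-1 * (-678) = 678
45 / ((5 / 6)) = 54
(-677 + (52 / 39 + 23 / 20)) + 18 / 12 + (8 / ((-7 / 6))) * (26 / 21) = -2003629 / 2940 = -681.51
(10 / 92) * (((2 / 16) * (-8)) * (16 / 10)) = -0.17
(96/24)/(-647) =-4/647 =-0.01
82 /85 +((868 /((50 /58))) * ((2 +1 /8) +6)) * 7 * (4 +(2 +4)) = 48676437 /85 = 572663.96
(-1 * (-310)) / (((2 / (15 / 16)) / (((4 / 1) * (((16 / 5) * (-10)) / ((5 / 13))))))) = -48360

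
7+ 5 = 12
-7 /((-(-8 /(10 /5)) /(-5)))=35 /4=8.75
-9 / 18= -1 / 2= -0.50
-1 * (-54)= 54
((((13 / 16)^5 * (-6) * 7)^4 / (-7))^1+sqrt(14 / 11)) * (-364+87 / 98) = 383457357571818551632858942695 / 151115727451828646838272-3235 * sqrt(154) / 98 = 2537098.29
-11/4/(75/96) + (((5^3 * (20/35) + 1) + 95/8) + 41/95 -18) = 1681523/26600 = 63.22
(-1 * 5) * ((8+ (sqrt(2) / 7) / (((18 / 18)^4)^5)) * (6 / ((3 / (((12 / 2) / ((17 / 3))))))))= -1440 / 17 -180 * sqrt(2) / 119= -86.85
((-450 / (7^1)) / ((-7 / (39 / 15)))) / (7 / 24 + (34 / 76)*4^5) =533520 / 10242421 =0.05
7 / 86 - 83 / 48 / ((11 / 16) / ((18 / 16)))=-10399 / 3784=-2.75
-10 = -10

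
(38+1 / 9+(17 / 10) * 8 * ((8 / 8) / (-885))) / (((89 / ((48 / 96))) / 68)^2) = 584613476 / 105151275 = 5.56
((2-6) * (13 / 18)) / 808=-13 / 3636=-0.00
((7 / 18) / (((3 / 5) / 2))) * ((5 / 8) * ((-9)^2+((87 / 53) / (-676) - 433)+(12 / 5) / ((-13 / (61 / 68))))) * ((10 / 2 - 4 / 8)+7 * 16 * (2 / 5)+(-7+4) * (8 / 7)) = -20377224557 / 1556928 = -13088.10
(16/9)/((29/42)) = 224/87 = 2.57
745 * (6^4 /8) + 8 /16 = 241381 /2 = 120690.50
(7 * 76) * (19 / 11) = 10108 / 11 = 918.91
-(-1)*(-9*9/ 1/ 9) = -9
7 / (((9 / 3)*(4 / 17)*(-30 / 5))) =-119 / 72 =-1.65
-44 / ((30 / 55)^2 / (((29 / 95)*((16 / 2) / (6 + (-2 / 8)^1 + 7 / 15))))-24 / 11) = 1235168 / 39987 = 30.89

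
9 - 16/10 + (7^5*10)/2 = 420212/5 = 84042.40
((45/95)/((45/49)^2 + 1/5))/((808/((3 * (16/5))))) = 64827/12018697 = 0.01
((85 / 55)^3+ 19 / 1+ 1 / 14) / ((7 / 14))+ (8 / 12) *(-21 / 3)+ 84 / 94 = 54849775 / 1313697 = 41.75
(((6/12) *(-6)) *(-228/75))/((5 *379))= 228/47375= 0.00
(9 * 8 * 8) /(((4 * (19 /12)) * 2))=864 /19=45.47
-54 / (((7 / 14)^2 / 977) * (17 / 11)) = -2321352 / 17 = -136550.12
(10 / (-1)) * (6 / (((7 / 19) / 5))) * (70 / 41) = -57000 / 41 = -1390.24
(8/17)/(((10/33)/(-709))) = -93588/85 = -1101.04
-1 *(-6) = 6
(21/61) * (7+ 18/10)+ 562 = 172334/305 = 565.03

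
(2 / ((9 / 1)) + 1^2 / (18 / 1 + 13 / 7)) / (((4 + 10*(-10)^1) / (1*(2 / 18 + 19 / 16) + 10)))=-554807 / 17293824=-0.03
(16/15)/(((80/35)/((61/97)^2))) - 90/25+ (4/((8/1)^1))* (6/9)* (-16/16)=-529084/141135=-3.75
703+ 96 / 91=64069 / 91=704.05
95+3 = 98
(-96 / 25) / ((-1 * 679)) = 96 / 16975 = 0.01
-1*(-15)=15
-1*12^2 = -144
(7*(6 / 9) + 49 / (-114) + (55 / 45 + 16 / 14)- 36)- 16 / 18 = -24169 / 798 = -30.29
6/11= 0.55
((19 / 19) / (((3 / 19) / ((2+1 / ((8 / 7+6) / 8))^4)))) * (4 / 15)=312571584 / 1953125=160.04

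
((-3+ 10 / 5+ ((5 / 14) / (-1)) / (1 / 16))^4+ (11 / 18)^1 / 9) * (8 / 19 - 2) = -3952673665 / 1231713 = -3209.09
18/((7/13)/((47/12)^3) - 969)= -0.02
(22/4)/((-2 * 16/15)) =-165/64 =-2.58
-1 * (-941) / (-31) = -941 / 31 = -30.35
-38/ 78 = -19/ 39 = -0.49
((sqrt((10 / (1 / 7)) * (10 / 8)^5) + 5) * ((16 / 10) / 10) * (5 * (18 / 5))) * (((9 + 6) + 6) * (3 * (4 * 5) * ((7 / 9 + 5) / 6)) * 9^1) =157248 + 122850 * sqrt(14) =616910.61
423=423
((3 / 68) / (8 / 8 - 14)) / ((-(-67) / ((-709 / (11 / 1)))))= 2127 / 651508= 0.00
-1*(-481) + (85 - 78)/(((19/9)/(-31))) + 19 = 7547/19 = 397.21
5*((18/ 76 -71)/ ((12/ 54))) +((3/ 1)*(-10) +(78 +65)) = -1479.17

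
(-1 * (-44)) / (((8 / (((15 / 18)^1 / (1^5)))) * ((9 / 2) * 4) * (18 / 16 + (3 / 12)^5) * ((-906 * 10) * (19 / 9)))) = -352 / 29771613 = -0.00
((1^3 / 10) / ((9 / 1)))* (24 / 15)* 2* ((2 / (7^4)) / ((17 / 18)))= 32 / 1020425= 0.00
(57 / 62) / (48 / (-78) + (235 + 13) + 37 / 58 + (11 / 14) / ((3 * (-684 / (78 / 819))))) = 3241013958 / 874357084781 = 0.00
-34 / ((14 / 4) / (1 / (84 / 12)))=-68 / 49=-1.39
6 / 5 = 1.20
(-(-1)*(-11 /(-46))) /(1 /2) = 11 /23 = 0.48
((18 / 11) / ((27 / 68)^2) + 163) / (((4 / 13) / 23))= 46189819 / 3564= 12960.11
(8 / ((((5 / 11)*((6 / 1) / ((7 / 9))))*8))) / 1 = 77 / 270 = 0.29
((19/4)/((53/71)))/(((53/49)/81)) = 5354181/11236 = 476.52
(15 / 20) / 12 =1 / 16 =0.06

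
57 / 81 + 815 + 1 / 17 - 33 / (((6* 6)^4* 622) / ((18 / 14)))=3756188136773 / 4604511744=815.76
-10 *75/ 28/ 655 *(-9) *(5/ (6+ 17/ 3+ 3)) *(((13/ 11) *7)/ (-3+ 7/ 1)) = 131625/ 507232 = 0.26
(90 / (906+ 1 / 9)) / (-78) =-27 / 21203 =-0.00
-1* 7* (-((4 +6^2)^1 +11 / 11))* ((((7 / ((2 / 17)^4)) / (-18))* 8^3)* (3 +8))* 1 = -3281298807.11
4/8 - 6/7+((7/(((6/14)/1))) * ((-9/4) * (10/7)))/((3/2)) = -495/14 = -35.36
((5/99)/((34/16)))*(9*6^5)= 311040/187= 1663.32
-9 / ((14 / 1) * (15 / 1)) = -3 / 70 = -0.04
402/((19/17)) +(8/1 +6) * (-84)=-15510/19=-816.32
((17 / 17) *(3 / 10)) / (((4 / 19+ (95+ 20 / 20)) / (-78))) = -0.24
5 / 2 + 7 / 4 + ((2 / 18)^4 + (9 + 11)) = 636421 / 26244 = 24.25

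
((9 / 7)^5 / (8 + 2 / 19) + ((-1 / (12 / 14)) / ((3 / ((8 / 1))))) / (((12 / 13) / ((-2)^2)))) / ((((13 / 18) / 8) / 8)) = -58357827520 / 50471421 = -1156.25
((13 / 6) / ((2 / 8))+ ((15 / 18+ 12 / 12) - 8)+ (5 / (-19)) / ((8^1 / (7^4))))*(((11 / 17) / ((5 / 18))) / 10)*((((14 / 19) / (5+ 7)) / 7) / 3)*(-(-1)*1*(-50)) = 127875 / 49096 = 2.60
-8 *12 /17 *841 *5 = -403680 /17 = -23745.88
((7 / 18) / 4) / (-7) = -1 / 72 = -0.01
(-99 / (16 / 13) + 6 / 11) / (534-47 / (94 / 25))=-14061 / 91784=-0.15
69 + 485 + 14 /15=8324 /15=554.93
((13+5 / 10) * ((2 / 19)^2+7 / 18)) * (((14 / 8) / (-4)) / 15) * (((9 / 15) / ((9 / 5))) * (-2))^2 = -18193 / 259920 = -0.07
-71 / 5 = -14.20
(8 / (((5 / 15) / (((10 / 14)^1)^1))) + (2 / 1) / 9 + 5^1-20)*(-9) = -149 / 7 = -21.29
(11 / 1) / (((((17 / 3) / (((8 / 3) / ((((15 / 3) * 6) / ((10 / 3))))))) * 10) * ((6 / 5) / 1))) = 22 / 459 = 0.05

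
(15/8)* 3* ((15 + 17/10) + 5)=1953/16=122.06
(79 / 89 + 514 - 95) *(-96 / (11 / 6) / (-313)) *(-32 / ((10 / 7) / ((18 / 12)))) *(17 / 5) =-12295148544 / 1532135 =-8024.85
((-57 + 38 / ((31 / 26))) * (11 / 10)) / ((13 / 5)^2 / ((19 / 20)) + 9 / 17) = -2767787 / 765514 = -3.62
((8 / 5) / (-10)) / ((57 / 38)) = -8 / 75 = -0.11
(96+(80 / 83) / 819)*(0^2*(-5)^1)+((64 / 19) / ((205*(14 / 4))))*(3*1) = 384 / 27265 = 0.01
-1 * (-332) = 332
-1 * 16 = -16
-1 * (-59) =59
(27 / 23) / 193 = 27 / 4439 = 0.01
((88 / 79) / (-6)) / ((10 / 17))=-374 / 1185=-0.32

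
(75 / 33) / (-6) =-0.38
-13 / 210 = -0.06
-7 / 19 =-0.37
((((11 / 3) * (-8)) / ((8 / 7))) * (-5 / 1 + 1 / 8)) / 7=143 / 8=17.88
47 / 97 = 0.48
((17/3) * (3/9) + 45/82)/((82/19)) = 34181/60516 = 0.56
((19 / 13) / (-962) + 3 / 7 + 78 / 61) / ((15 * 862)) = 0.00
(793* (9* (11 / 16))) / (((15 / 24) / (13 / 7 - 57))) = -15151851 / 35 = -432910.03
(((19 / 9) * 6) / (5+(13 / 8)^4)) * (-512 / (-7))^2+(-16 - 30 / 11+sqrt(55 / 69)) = sqrt(3795) / 69+447339022870 / 79299297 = 5642.04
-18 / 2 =-9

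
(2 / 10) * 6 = 6 / 5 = 1.20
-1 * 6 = -6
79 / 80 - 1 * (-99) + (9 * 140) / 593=4844207 / 47440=102.11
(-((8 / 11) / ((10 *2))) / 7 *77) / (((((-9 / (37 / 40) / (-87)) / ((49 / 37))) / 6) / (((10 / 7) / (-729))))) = 203 / 3645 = 0.06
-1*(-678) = 678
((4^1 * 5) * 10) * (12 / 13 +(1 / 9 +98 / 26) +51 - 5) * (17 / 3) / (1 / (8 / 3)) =161676800 / 1053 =153539.22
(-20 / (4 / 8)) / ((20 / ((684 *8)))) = -10944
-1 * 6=-6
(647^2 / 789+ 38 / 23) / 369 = 9657989 / 6696243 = 1.44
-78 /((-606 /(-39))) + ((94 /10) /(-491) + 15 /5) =-505567 /247955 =-2.04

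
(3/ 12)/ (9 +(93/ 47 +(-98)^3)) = -0.00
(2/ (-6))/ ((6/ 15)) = -5/ 6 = -0.83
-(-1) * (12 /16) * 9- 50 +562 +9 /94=97543 /188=518.85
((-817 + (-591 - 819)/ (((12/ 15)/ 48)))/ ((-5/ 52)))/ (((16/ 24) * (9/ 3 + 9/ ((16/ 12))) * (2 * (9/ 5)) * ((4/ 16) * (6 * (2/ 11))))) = 3758348/ 27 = 139198.07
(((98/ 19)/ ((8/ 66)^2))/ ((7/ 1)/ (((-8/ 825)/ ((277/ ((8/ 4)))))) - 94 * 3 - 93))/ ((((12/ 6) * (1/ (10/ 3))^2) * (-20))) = 5929/ 6101565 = 0.00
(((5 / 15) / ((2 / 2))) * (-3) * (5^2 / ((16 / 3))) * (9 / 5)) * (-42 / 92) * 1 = 2835 / 736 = 3.85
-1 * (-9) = 9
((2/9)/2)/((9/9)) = 1/9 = 0.11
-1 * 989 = -989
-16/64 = -1/4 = -0.25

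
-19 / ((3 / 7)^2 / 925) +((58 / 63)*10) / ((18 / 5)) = -54252575 / 567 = -95683.55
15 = 15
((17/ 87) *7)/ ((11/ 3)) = 119/ 319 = 0.37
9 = 9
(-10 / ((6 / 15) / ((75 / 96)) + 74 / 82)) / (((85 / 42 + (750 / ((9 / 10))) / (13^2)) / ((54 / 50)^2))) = -47144916 / 39760765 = -1.19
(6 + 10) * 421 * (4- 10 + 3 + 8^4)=27570448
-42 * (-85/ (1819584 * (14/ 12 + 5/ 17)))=10115/ 7531056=0.00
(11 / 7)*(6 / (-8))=-33 / 28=-1.18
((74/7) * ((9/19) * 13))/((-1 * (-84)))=1443/1862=0.77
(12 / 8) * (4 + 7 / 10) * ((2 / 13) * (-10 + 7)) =-3.25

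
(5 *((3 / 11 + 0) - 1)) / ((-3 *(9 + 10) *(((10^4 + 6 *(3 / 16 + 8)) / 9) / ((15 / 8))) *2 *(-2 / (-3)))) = 1350 / 16802137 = 0.00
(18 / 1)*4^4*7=32256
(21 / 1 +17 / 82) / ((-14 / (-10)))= 8695 / 574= 15.15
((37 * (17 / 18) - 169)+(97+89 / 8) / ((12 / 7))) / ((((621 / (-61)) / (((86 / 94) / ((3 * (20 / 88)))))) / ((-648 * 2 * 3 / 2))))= -589841879 / 32430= -18188.16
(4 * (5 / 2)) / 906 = 5 / 453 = 0.01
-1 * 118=-118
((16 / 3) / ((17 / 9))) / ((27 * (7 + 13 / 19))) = 152 / 11169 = 0.01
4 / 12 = 1 / 3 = 0.33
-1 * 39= -39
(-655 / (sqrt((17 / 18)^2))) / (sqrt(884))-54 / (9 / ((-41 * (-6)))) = -1476-5895 * sqrt(221) / 3757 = -1499.33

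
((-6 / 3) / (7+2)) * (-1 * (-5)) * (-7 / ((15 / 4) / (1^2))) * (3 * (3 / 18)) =28 / 27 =1.04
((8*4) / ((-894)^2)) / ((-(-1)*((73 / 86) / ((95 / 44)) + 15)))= 32680 / 12564189729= 0.00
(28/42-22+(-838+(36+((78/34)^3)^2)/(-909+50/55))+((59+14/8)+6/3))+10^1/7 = -2301218038055999/2893322120892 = -795.35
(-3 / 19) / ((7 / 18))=-54 / 133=-0.41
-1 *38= -38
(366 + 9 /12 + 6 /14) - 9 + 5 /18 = 90331 /252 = 358.46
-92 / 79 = -1.16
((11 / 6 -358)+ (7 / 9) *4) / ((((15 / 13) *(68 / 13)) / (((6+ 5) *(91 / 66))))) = -19546709 / 22032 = -887.20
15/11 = 1.36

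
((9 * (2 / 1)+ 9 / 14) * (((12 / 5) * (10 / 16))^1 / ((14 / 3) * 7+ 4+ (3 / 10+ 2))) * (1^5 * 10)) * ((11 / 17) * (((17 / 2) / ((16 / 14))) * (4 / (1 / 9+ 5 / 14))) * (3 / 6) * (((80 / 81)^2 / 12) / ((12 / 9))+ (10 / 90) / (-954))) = 337494025 / 37599048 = 8.98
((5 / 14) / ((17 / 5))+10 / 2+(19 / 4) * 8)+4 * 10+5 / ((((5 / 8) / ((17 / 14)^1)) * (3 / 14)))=91705 / 714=128.44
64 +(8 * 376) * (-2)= -5952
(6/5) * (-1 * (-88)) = 528/5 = 105.60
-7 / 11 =-0.64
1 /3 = 0.33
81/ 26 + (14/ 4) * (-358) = -32497/ 26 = -1249.88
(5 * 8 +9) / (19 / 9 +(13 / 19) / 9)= 8379 / 374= 22.40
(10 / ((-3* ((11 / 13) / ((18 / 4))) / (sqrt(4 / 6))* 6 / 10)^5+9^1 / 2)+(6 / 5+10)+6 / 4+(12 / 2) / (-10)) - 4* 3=29898554471500000* sqrt(6) / 12116379370426594569+281371246263004719569 / 121163793704265945690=2.33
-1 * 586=-586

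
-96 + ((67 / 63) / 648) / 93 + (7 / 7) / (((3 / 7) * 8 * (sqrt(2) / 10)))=-364476605 / 3796632 + 35 * sqrt(2) / 24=-93.94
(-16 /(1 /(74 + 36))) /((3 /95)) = -167200 /3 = -55733.33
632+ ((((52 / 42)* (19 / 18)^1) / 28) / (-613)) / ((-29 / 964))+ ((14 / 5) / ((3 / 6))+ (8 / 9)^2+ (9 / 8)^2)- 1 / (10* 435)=72211675767737 / 112891060800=639.66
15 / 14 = 1.07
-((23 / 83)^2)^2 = -279841 / 47458321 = -0.01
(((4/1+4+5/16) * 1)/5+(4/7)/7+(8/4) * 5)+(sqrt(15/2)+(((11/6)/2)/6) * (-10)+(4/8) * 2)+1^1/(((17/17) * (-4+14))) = sqrt(30)/2+399241/35280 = 14.05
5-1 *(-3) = 8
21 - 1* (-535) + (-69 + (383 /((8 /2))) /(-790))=1538537 /3160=486.88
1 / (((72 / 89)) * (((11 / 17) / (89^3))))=1066618097 / 792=1346740.02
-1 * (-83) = 83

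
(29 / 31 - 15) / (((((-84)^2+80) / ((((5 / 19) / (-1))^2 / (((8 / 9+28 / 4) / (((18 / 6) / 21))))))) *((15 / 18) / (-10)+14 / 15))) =-122625 / 42170530514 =-0.00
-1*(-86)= 86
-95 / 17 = -5.59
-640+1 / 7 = -4479 / 7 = -639.86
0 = 0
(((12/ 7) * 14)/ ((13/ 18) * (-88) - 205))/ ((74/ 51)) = -5508/ 89429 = -0.06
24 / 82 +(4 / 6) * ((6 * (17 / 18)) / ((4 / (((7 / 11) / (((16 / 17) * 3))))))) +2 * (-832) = -648203905 / 389664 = -1663.49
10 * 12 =120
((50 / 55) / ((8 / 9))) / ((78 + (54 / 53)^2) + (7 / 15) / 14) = 1896075 / 146593678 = 0.01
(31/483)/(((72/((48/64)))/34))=527/23184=0.02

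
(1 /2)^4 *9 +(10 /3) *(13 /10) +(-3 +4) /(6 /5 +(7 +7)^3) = 1612925 /329424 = 4.90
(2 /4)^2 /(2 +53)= 1 /220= 0.00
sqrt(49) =7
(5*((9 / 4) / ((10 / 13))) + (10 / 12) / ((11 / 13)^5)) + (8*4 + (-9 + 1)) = 156720137 / 3865224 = 40.55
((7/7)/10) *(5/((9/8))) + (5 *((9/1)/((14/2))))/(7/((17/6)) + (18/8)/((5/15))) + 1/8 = 133423/105336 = 1.27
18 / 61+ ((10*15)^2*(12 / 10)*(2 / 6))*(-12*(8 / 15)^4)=-7995122 / 915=-8737.84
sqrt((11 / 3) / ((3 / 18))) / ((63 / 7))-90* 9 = -810 + sqrt(22) / 9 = -809.48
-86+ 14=-72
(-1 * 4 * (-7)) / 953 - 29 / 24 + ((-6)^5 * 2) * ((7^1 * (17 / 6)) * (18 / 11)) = -126987104423 / 251592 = -504734.27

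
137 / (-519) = -137 / 519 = -0.26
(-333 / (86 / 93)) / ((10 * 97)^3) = -30969 / 78489878000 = -0.00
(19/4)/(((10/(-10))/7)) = -133/4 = -33.25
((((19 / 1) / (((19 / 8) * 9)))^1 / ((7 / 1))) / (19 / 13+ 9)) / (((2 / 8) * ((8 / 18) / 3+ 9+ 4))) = 156 / 42245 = 0.00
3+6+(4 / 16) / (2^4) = 577 / 64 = 9.02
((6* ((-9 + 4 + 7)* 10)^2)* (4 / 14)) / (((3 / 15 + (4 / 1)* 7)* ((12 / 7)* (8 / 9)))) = 750 / 47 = 15.96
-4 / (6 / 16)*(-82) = 2624 / 3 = 874.67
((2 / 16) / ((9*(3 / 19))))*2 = 19 / 108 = 0.18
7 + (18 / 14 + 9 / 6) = 9.79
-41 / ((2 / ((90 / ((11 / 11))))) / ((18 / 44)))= -16605 / 22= -754.77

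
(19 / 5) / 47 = 19 / 235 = 0.08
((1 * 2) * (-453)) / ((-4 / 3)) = 1359 / 2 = 679.50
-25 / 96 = -0.26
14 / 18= 7 / 9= 0.78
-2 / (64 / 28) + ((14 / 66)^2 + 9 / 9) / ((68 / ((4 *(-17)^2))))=147145 / 8712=16.89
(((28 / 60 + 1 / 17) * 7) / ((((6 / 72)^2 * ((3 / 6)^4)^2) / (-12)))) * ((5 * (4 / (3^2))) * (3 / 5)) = -184418304 / 85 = -2169627.11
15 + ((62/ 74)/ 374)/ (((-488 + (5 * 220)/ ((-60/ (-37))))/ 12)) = 59261793/ 3950749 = 15.00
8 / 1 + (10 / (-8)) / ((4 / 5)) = 103 / 16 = 6.44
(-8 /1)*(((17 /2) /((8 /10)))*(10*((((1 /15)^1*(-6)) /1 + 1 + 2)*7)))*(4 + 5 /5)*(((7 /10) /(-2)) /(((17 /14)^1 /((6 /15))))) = 8918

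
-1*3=-3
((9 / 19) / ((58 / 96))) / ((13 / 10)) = 4320 / 7163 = 0.60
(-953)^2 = 908209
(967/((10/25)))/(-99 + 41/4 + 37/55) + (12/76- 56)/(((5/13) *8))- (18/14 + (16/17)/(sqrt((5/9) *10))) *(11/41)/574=-55309285287349/1213008725880- 132 *sqrt(2)/1000195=-45.60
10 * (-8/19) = -80/19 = -4.21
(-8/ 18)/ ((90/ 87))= -58/ 135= -0.43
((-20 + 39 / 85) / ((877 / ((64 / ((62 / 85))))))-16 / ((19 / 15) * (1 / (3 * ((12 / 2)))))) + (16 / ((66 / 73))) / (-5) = -19847192072 / 85231245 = -232.86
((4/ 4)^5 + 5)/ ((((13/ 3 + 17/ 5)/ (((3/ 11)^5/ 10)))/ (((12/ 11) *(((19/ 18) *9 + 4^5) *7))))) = 94931109/ 102750538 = 0.92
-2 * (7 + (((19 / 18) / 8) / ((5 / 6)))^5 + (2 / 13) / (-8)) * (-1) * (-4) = -2258182589287 / 40435200000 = -55.85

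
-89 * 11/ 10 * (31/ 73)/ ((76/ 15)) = -91047/ 11096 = -8.21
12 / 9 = 4 / 3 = 1.33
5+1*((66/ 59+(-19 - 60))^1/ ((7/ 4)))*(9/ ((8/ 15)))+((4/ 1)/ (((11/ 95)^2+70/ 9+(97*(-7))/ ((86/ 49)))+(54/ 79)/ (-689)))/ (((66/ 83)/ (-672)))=-965285554086355720495/ 1309604822842671586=-737.08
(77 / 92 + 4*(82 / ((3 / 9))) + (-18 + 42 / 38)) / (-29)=-1691963 / 50692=-33.38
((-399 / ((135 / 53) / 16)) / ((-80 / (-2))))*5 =-14098 / 45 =-313.29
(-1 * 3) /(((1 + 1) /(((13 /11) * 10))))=-195 /11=-17.73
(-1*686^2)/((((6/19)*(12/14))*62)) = -15647317/558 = -28041.79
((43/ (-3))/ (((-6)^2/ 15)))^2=46225/ 1296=35.67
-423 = -423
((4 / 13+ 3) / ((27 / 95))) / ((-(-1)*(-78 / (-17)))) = 2.54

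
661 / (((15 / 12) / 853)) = 2255332 / 5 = 451066.40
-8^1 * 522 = -4176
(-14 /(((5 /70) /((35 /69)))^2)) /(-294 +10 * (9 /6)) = 3361400 /1328319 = 2.53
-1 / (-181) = 1 / 181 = 0.01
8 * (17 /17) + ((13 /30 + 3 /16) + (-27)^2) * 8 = 175349 /30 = 5844.97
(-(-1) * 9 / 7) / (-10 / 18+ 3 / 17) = -1377 / 406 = -3.39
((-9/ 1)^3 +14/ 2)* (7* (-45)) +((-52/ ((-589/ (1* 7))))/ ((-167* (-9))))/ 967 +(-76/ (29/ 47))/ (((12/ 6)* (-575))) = 3246493576628017504/ 14274686926575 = 227430.11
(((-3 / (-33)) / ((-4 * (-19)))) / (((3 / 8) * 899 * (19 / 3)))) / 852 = 1 / 1520789754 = 0.00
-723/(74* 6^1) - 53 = -8085/148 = -54.63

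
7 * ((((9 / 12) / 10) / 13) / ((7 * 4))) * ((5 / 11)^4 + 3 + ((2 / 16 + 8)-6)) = 1815843 / 243626240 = 0.01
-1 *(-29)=29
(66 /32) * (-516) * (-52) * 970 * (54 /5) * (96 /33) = 1686552192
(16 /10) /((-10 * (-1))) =4 /25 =0.16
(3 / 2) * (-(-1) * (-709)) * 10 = -10635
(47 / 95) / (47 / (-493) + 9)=23171 / 417050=0.06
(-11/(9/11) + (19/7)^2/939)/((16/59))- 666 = -715.55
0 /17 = 0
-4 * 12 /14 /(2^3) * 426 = -1278 /7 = -182.57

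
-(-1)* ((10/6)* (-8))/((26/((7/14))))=-0.26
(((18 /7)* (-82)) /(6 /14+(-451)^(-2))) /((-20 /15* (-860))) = -225164907 /524780600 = -0.43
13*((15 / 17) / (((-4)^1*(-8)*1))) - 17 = -9053 / 544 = -16.64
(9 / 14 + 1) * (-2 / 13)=-23 / 91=-0.25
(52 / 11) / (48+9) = 52 / 627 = 0.08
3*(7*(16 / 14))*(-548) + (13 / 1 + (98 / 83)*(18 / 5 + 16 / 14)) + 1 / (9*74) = -43734217 / 3330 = -13133.40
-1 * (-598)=598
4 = 4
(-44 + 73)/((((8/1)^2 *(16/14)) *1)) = 203/512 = 0.40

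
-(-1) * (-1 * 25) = -25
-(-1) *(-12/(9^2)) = -4/27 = -0.15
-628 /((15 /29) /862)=-15698744 /15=-1046582.93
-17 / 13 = -1.31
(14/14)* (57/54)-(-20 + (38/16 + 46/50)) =17.76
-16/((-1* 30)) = 8/15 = 0.53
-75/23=-3.26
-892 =-892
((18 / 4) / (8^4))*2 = 0.00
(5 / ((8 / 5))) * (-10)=-125 / 4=-31.25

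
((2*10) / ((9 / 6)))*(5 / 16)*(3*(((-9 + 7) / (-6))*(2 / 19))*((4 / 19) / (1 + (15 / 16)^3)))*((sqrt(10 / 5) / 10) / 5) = 8192*sqrt(2) / 8091093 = 0.00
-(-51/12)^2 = -289/16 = -18.06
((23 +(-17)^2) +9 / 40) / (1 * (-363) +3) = -4163 / 4800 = -0.87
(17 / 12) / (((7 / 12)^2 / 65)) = 13260 / 49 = 270.61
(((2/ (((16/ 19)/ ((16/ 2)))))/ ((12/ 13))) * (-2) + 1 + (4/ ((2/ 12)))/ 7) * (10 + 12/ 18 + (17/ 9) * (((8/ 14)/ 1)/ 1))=-570910/ 1323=-431.53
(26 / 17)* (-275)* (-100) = 715000 / 17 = 42058.82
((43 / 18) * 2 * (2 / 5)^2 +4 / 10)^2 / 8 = 17161 / 101250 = 0.17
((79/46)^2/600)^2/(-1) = -38950081/1611884160000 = -0.00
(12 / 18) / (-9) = -2 / 27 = -0.07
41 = 41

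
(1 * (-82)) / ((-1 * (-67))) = -82 / 67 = -1.22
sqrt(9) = 3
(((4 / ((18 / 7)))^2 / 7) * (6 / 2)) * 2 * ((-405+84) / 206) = -2996 / 927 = -3.23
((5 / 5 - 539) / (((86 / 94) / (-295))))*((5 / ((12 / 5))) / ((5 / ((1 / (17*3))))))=18648425 / 13158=1417.27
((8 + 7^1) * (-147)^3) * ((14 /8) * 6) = -1000604745 /2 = -500302372.50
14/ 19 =0.74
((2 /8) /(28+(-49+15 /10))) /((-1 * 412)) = 1 /32136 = 0.00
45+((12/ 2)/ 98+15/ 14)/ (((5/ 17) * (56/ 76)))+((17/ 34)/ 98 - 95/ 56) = 665901/ 13720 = 48.54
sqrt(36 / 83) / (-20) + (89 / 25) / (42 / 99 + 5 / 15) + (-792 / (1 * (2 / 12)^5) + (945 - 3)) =-3848528313 / 625 - 3 * sqrt(83) / 830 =-6157645.33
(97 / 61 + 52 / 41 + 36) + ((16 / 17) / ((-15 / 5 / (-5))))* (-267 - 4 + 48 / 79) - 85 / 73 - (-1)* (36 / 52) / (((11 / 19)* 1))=-40524551924573 / 105188886231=-385.26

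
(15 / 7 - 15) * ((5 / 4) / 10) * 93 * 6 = -12555 / 14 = -896.79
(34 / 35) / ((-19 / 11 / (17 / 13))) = -6358 / 8645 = -0.74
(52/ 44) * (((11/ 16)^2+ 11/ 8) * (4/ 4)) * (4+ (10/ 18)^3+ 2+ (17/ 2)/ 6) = 12368993/ 746496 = 16.57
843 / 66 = 281 / 22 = 12.77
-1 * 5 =-5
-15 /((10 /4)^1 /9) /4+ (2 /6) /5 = -403 /30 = -13.43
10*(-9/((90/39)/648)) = -25272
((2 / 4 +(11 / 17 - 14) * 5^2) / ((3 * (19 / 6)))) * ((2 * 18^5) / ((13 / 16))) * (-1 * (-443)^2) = 134482212361147392 / 4199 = 32027199895486.40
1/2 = 0.50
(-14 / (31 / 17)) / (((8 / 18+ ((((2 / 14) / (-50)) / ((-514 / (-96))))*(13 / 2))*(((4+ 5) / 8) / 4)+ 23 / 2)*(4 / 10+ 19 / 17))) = -21836262000 / 51554229553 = -0.42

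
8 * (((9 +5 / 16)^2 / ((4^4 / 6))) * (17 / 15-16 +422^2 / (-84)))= -2488354683 / 71680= -34714.77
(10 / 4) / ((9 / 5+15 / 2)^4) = 0.00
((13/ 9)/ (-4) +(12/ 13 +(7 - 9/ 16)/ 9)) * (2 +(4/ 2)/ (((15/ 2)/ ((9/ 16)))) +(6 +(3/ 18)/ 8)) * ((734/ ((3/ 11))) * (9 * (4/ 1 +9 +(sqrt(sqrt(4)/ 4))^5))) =6309495929 * sqrt(2)/ 199680 +6309495929/ 1920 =3330882.17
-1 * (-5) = 5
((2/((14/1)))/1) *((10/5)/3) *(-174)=-116/7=-16.57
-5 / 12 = -0.42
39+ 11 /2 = 89 /2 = 44.50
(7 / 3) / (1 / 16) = 112 / 3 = 37.33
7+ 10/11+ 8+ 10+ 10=395/11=35.91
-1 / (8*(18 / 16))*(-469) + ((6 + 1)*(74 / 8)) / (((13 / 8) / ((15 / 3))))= 29407 / 117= 251.34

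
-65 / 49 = -1.33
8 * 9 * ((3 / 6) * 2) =72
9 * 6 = 54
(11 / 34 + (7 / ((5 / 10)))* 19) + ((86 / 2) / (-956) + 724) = 16094007 / 16252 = 990.28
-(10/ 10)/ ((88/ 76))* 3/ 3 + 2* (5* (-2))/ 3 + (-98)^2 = 633367/ 66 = 9596.47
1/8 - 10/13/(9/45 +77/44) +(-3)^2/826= -433157/1675128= -0.26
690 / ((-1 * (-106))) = 345 / 53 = 6.51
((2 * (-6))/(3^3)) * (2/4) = -2/9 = -0.22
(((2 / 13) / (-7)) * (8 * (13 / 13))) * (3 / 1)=-48 / 91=-0.53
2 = 2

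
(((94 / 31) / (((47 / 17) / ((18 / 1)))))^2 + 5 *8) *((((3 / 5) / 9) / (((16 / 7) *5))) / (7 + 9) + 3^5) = 240852630161 / 2306400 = 104427.95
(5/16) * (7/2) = 1.09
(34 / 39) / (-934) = -0.00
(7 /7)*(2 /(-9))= -2 /9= -0.22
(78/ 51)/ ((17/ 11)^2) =3146/ 4913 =0.64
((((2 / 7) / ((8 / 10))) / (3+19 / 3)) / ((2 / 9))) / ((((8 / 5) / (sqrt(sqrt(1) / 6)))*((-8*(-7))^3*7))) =225*sqrt(6) / 15420489728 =0.00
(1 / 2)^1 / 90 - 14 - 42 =-55.99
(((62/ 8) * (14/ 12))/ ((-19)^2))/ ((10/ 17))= 3689/ 86640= 0.04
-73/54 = -1.35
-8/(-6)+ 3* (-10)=-86/3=-28.67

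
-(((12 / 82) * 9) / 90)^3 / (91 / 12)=-324 / 783976375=-0.00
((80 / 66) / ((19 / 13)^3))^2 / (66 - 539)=-7722894400 / 24233192165457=-0.00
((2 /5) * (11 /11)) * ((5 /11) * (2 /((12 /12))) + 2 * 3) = 2.76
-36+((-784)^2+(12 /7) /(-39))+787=56002033 /91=615406.96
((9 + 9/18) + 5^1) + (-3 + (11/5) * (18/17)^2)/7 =291793/20230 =14.42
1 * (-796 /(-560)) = 199 /140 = 1.42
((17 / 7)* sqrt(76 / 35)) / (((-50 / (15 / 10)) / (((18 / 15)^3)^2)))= -1189728* sqrt(665) / 95703125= -0.32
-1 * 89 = -89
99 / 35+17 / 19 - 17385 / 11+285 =-9449014 / 7315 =-1291.73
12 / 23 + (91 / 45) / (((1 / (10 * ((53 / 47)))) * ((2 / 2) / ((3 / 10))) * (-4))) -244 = -15902929 / 64860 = -245.19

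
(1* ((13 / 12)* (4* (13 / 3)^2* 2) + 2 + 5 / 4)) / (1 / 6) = 17927 / 18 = 995.94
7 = 7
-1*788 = -788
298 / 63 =4.73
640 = 640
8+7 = 15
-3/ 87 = -1/ 29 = -0.03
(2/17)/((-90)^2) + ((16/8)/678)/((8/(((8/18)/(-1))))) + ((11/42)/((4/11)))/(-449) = -171506339/97810788600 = -0.00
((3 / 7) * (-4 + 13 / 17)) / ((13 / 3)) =-495 / 1547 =-0.32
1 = 1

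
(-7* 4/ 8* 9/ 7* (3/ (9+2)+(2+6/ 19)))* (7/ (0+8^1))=-34083/ 3344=-10.19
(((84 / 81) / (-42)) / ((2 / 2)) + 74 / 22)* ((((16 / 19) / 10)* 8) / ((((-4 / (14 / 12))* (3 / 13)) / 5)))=-2165800 / 152361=-14.21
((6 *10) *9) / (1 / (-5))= -2700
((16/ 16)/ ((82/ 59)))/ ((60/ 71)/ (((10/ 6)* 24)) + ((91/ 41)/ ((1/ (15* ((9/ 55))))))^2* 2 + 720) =20781629/ 22510793559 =0.00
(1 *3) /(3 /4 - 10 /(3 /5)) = -36 /191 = -0.19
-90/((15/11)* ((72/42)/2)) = -77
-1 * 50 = -50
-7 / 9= -0.78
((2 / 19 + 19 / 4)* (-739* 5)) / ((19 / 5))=-6817275 / 1444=-4721.10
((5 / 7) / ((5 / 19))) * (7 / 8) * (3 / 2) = 57 / 16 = 3.56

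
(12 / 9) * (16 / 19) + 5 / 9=287 / 171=1.68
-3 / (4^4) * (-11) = 33 / 256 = 0.13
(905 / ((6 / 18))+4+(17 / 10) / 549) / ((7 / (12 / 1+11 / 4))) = 880712293 / 153720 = 5729.33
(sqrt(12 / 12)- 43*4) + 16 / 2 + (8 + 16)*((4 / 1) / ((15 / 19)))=-207 / 5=-41.40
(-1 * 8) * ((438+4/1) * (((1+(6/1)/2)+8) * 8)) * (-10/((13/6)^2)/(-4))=-2350080/13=-180775.38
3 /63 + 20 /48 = 13 /28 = 0.46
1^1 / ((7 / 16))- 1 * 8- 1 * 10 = -15.71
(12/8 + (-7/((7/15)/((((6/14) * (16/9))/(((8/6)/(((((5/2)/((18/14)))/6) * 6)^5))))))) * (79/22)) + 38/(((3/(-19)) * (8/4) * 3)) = -894.14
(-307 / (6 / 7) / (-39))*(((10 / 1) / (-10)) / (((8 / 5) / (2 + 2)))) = -22.96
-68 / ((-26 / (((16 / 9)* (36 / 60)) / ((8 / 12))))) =272 / 65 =4.18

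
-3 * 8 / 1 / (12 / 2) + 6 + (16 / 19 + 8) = 206 / 19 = 10.84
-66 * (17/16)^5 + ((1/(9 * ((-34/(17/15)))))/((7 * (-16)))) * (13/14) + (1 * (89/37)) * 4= -10233393578083/128322109440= -79.75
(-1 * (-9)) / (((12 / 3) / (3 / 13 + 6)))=14.02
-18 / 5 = -3.60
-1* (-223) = 223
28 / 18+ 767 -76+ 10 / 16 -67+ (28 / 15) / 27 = 2029049 / 3240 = 626.25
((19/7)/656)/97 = 19/445424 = 0.00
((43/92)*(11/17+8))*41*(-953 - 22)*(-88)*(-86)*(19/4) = -2270852909325/391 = -5807807952.24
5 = 5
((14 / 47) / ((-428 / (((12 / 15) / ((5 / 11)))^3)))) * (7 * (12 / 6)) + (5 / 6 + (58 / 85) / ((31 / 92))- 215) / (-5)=10528714143283 / 248464031250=42.38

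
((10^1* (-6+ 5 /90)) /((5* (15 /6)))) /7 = -214 /315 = -0.68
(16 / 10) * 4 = 32 / 5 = 6.40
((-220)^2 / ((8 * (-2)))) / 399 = -3025 / 399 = -7.58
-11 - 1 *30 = -41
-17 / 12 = -1.42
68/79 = 0.86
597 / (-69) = -199 / 23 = -8.65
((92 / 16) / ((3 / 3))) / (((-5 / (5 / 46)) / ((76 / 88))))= -19 / 176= -0.11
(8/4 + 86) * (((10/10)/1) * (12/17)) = 62.12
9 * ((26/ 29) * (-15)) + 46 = -2176/ 29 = -75.03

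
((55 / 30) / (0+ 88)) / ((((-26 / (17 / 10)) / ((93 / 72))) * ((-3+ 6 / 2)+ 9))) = -527 / 2695680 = -0.00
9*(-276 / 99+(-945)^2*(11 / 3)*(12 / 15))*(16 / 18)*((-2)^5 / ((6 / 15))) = -55324625920 / 33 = -1676503815.76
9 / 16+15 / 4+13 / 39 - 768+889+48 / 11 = 68645 / 528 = 130.01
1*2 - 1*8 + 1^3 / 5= -29 / 5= -5.80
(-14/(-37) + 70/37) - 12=-360/37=-9.73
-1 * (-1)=1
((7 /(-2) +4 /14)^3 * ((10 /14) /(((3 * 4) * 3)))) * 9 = -455625 /76832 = -5.93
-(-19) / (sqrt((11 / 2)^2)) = 38 / 11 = 3.45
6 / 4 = 3 / 2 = 1.50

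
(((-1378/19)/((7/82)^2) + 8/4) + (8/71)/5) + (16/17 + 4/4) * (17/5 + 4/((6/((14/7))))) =-55855341853/5618585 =-9941.18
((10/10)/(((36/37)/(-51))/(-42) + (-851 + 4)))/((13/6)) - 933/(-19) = 793555277/16160469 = 49.10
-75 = -75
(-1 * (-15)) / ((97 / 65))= 975 / 97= 10.05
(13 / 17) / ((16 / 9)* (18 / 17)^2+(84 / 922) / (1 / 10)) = 101881 / 386916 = 0.26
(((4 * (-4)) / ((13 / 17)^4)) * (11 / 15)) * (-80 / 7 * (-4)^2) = 3763122176 / 599781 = 6274.16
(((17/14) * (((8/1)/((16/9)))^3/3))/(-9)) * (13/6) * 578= -574821/112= -5132.33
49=49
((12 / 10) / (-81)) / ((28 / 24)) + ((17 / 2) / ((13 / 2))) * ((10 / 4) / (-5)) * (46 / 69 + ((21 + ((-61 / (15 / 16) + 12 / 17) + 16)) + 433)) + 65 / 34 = -36723649 / 139230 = -263.76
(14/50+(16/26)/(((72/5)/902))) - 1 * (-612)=1903669/2925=650.83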